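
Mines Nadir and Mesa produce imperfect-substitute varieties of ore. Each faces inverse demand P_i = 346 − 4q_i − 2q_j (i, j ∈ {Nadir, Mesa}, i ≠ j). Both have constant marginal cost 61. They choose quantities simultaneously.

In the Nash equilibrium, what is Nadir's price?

Mine Nadir's profit: π = q_{Nadir}(346 − 4q_{Nadir} − 2q_{Mesa}) − 61q_{Nadir}.
∂π/∂q_{Nadir} = 285 − 8q_{Nadir} − 2q_{Mesa} = 0 ⇒ q_{Nadir} = 35.625 − 0.25q_{Mesa}.
Setting q_{Nadir} = q_{Mesa} in the reaction function: q_{Nadir} = 35.625 − 0.25q_{Nadir}, so q_{Nadir} = 35.625 / 1.25 = 28.5.
P_{Nadir} = 346 − 4·28.5 − 2·28.5 = 175.

175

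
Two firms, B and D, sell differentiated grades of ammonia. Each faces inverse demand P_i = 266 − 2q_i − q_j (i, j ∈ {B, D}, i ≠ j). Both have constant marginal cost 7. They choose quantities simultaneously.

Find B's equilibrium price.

110.6

Firm B's profit: π = q_B(266 − 2q_B − q_D) − 7q_B.
∂π/∂q_B = 259 − 4q_B − q_D = 0 ⇒ q_B = 64.75 − 0.25q_D.
By symmetry q_D = q_B; substituting into the reaction function, 1.25q_B = 64.75 and q_B = 51.8.
P_B = 266 − 2·51.8 − 51.8 = 110.6.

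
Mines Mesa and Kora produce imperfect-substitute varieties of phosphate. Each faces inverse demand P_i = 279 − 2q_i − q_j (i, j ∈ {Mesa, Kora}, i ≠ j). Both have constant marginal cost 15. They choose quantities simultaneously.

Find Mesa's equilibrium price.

120.6

Mine Mesa's profit: π = q_{Mesa}(279 − 2q_{Mesa} − q_{Kora}) − 15q_{Mesa}.
∂π/∂q_{Mesa} = 264 − 4q_{Mesa} − q_{Kora} = 0 ⇒ q_{Mesa} = 66 − 0.25q_{Kora}.
The game is symmetric, so in equilibrium q_{Kora} = q_{Mesa}: the reaction function gives 1.25q_{Mesa} = 66, hence q_{Mesa} = 52.8.
P_{Mesa} = 279 − 2·52.8 − 52.8 = 120.6.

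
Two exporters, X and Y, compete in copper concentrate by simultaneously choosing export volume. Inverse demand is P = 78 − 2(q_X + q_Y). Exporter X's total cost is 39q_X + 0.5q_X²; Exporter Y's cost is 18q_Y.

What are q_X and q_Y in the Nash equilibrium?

Exporter X's profit: π = q_X(78 − 2(q_X + q_Y)) − 39q_X − 0.5q_X².
∂π/∂q_X = 39 − 5q_X − 2q_Y = 0, so q_X = 7.8 − 0.4q_Y.
For Y: ∂π/∂q_Y = 60 − 4q_Y − 2q_X = 0 ⇒ q_Y = 15 − 0.5q_X.
Substituting the second reaction function into the first: q_X = 7.8 − 0.4(15 − 0.5q_X), which gives 0.8q_X = 1.8 ⇒ q_X = 2.25.
Then q_Y = 15 − 0.5·2.25 = 13.875.

2.25, 13.875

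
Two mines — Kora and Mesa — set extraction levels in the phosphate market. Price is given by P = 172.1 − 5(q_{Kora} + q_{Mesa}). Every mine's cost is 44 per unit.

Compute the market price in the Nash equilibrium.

86.7

Mine Kora's profit: π = q_{Kora}(172.1 − 5(q_{Kora} + q_{Mesa})) − 44q_{Kora}.
∂π/∂q_{Kora} = 128.1 − 10q_{Kora} − 5q_{Mesa} = 0, so q_{Kora} = 12.81 − 0.5q_{Mesa}.
By symmetry q_{Mesa} = q_{Kora}; substituting into the reaction function, 1.5q_{Kora} = 12.81 and q_{Kora} = 8.54.
Equilibrium price: P = 172.1 − 5·17.08 = 86.7.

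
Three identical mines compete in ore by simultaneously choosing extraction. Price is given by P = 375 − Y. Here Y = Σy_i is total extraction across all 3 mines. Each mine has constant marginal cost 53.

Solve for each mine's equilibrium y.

A representative mine's profit is π_i = y_i(375 − Y) − 53y_i, with Y = y_i + Σ_{j≠i} y_j.
First-order condition: 322 − 2y_i − Σ_{j≠i} y_j = 0.
Imposing symmetry (y_j = y for all j) turns Σ_{j≠i} y_j into 2y, so 322 = 4y and y = 80.5.

80.5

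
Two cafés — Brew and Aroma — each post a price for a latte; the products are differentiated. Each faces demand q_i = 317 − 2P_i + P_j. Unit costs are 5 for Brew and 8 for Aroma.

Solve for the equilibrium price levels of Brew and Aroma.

109.4, 110.6

Brew's profit: π = (P_{Brew} − 5)(317 − 2P_{Brew} + P_{Aroma}).
∂π/∂P_{Brew} = 327 − 4P_{Brew} + P_{Aroma} = 0 ⇒ P_{Brew} = 81.75 + 0.25P_{Aroma}.
Similarly P_{Aroma} = 83.25 + 0.25P_{Brew}.
Substituting the second reaction function into the first: P_{Brew} = 81.75 + 0.25(83.25 + 0.25P_{Brew}), which gives 0.9375P_{Brew} = 102.5625 ⇒ P_{Brew} = 109.4.
Then P_{Aroma} = 83.25 + 0.25·109.4 = 110.6.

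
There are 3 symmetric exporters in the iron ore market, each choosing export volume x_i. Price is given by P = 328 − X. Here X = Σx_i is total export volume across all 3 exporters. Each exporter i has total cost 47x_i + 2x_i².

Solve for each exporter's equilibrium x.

35.125

A representative exporter's profit is π_i = x_i(328 − X) − 47x_i − 2x_i², with X = x_i + Σ_{j≠i} x_j.
First-order condition: 281 − 6x_i − Σ_{j≠i} x_j = 0.
Imposing symmetry (x_j = x for all j) turns Σ_{j≠i} x_j into 2x, so 281 = 8x and x = 35.125.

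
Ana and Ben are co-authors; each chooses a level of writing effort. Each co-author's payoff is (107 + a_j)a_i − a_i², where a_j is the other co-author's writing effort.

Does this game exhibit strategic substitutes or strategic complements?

strategic complements

Ana's payoff is (107 + a_B)a_A − a_A².
∂π/∂a_A = 107 + a_B − 2a_A = 0, so a_A = 53.5 + 0.5a_B.
The best-response slope da_A/da_B = 0.5 > 0: the reaction function is upward-sloping, so the choices are strategic complements.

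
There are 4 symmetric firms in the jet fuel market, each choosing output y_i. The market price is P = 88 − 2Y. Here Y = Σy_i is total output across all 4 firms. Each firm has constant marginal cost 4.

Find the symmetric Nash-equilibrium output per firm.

A representative firm's profit is π_i = y_i(88 − 2Y) − 4y_i, with Y = y_i + Σ_{j≠i} y_j.
First-order condition: 84 − 4y_i − 2Σ_{j≠i} y_j = 0.
In a symmetric equilibrium every firm chooses the same y, so Σ_{j≠i} y_j = 3y. The condition becomes 84 − 10y = 0, giving y = 84/10 = 8.4.

8.4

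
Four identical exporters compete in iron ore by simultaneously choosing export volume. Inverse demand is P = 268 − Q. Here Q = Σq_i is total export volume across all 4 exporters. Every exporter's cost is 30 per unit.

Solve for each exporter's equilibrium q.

A representative exporter's profit is π_i = q_i(268 − Q) − 30q_i, with Q = q_i + Σ_{j≠i} q_j.
First-order condition: 238 − 2q_i − Σ_{j≠i} q_j = 0.
In a symmetric equilibrium every exporter chooses the same q, so Σ_{j≠i} q_j = 3q. The condition becomes 238 − 5q = 0, giving q = 238/5 = 47.6.

47.6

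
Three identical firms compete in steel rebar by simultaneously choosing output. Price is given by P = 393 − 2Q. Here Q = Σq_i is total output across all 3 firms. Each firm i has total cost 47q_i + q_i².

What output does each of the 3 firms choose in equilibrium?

A representative firm's profit is π_i = q_i(393 − 2Q) − 47q_i − q_i², with Q = q_i + Σ_{j≠i} q_j.
First-order condition: 346 − 6q_i − 2Σ_{j≠i} q_j = 0.
With identical firms, set every q_j = q: then 346 − 6q − 4q = 0, i.e. q = 346/10 = 34.6.

34.6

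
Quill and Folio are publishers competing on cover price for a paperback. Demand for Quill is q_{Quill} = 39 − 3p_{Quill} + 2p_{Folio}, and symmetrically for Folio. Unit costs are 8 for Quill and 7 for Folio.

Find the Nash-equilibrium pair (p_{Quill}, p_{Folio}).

Quill's profit: π = (p_{Quill} − 8)(39 − 3p_{Quill} + 2p_{Folio}).
∂π/∂p_{Quill} = 63 − 6p_{Quill} + 2p_{Folio} = 0 ⇒ p_{Quill} = 10.5 + (1/3)p_{Folio}.
Similarly p_{Folio} = 10 + (1/3)p_{Quill}.
Plugging p_{Folio} into Quill's best response: p_{Quill} = 10.5 + (1/3)(10 + (1/3)p_{Quill}) ⇒ (8/9)p_{Quill} = 83/6, so p_{Quill} = 15.5625.
Then p_{Folio} = 10 + (1/3)·15.5625 = 15.1875.

15.5625, 15.1875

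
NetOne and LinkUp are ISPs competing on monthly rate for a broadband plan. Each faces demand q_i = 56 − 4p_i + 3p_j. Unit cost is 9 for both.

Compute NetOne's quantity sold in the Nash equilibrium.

NetOne's profit: π = (p_{NetOne} − 9)(56 − 4p_{NetOne} + 3p_{LinkUp}).
∂π/∂p_{NetOne} = 92 − 8p_{NetOne} + 3p_{LinkUp} = 0 ⇒ p_{NetOne} = 11.5 + 0.375p_{LinkUp}.
Setting p_{NetOne} = p_{LinkUp} in the reaction function: p_{NetOne} = 11.5 + 0.375p_{NetOne}, so p_{NetOne} = 11.5 / 0.625 = 18.4.
q_{NetOne} = 56 − 4·18.4 + 3·18.4 = 37.6.

37.6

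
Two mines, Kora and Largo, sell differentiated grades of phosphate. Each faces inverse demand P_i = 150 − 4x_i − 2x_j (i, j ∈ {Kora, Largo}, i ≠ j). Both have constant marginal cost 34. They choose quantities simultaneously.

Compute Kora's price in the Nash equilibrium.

80.4

Mine Kora's profit: π = x_{Kora}(150 − 4x_{Kora} − 2x_{Largo}) − 34x_{Kora}.
∂π/∂x_{Kora} = 116 − 8x_{Kora} − 2x_{Largo} = 0 ⇒ x_{Kora} = 14.5 − 0.25x_{Largo}.
The game is symmetric, so in equilibrium x_{Largo} = x_{Kora}: the reaction function gives 1.25x_{Kora} = 14.5, hence x_{Kora} = 11.6.
P_{Kora} = 150 − 4·11.6 − 2·11.6 = 80.4.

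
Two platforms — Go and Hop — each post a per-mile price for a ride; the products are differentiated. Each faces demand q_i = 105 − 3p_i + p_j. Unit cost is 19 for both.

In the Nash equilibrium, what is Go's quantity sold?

40.2

Go's profit: π = (p_{Go} − 19)(105 − 3p_{Go} + p_{Hop}).
∂π/∂p_{Go} = 162 − 6p_{Go} + p_{Hop} = 0 ⇒ p_{Go} = 27 + (1/6)p_{Hop}.
By symmetry p_{Hop} = p_{Go}; substituting into the reaction function, (5/6)p_{Go} = 27 and p_{Go} = 32.4.
q_{Go} = 105 − 3·32.4 + 32.4 = 40.2.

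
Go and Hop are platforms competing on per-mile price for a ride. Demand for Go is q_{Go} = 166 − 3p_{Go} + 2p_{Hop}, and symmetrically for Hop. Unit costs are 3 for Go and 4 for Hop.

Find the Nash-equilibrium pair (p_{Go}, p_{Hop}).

Go's profit: π = (p_{Go} − 3)(166 − 3p_{Go} + 2p_{Hop}).
∂π/∂p_{Go} = 175 − 6p_{Go} + 2p_{Hop} = 0 ⇒ p_{Go} = 175/6 + (1/3)p_{Hop}.
Similarly p_{Hop} = 89/3 + (1/3)p_{Go}.
Plugging p_{Hop} into Go's best response: p_{Go} = 175/6 + (1/3)(89/3 + (1/3)p_{Go}) ⇒ (8/9)p_{Go} = 703/18, so p_{Go} = 43.9375.
Then p_{Hop} = 89/3 + (1/3)·43.9375 = 44.3125.

43.9375, 44.3125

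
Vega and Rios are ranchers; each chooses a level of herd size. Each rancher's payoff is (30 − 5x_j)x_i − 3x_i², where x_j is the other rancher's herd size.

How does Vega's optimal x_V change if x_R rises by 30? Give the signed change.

-25

Vega's payoff is (30 − 5x_R)x_V − 3x_V².
∂π/∂x_V = 30 − 5x_R − 6x_V = 0, so x_V = 5 − (5/6)x_R.
The reaction-function slope is −5/6, so a 30-unit rise in x_R moves x_V by −5/6 × 30 = −25. Vega's best response falls — the actions are strategic substitutes.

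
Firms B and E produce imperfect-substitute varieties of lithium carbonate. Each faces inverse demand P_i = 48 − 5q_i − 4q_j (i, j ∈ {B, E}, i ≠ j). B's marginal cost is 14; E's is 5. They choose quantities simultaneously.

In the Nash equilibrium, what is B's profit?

20

Firm B's profit: π = q_B(48 − 5q_B − 4q_E) − 14q_B.
∂π/∂q_B = 34 − 10q_B − 4q_E = 0 ⇒ q_B = 3.4 − 0.4q_E.
Similarly q_E = 4.3 − 0.4q_B.
Plugging q_E into B's best response: q_B = 3.4 − 0.4(4.3 − 0.4q_B) ⇒ 0.84q_B = 1.68, so q_B = 2.
Then q_E = 4.3 − 0.4·2 = 3.5.
P_B = 48 − 5·2 − 4·3.5 = 24.
Profit = (24 − 14)·2 = 20.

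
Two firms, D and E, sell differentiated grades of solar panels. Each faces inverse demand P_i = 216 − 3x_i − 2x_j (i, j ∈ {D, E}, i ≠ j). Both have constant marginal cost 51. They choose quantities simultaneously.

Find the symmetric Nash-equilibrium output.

Firm D's profit: π = x_D(216 − 3x_D − 2x_E) − 51x_D.
∂π/∂x_D = 165 − 6x_D − 2x_E = 0 ⇒ x_D = 27.5 − (1/3)x_E.
The game is symmetric, so in equilibrium x_E = x_D: the reaction function gives (4/3)x_D = 27.5, hence x_D = 20.625.

20.625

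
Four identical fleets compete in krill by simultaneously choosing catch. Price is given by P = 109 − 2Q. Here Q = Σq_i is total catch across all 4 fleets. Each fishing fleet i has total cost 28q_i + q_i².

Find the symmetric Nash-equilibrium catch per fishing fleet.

A representative fishing fleet's profit is π_i = q_i(109 − 2Q) − 28q_i − q_i², with Q = q_i + Σ_{j≠i} q_j.
First-order condition: 81 − 6q_i − 2Σ_{j≠i} q_j = 0.
In a symmetric equilibrium every fishing fleet chooses the same q, so Σ_{j≠i} q_j = 3q. The condition becomes 81 − 12q = 0, giving q = 81/12 = 6.75.

6.75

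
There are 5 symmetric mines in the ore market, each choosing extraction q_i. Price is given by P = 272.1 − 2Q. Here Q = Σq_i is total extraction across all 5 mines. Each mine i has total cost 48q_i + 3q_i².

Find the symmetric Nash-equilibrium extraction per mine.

A representative mine's profit is π_i = q_i(272.1 − 2Q) − 48q_i − 3q_i², with Q = q_i + Σ_{j≠i} q_j.
First-order condition: 224.1 − 10q_i − 2Σ_{j≠i} q_j = 0.
In a symmetric equilibrium every mine chooses the same q, so Σ_{j≠i} q_j = 4q. The condition becomes 224.1 − 18q = 0, giving q = 224.1/18 = 12.45.

12.45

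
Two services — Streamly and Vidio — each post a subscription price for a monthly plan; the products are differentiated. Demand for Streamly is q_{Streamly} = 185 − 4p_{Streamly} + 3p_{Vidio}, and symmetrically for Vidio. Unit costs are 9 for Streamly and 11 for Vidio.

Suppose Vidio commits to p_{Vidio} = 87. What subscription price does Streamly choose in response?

Streamly's profit: π = (p_{Streamly} − 9)(185 − 4p_{Streamly} + 3p_{Vidio}).
∂π/∂p_{Streamly} = 221 − 8p_{Streamly} + 3p_{Vidio} = 0 ⇒ p_{Streamly} = 27.625 + 0.375p_{Vidio}.
At p_{Vidio} = 87: p_{Streamly} = 27.625 + 0.375·87 = 60.25.

60.25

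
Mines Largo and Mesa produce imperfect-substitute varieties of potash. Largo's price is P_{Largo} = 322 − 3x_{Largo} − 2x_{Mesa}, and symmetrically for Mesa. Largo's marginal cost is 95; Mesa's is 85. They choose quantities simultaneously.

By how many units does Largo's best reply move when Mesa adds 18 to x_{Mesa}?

Mine Largo's profit: π = x_{Largo}(322 − 3x_{Largo} − 2x_{Mesa}) − 95x_{Largo}.
∂π/∂x_{Largo} = 227 − 6x_{Largo} − 2x_{Mesa} = 0 ⇒ x_{Largo} = 227/6 − (1/3)x_{Mesa}.
The reaction-function slope is −1/3, so an 18-unit rise in x_{Mesa} moves x_{Largo} by −1/3 × 18 = −6. Largo's best response falls — the actions are strategic substitutes.

-6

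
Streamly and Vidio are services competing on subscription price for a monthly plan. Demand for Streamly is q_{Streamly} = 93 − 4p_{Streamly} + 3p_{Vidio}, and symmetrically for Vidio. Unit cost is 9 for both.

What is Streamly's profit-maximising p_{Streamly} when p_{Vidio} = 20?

23.625

Streamly's profit: π = (p_{Streamly} − 9)(93 − 4p_{Streamly} + 3p_{Vidio}).
∂π/∂p_{Streamly} = 129 − 8p_{Streamly} + 3p_{Vidio} = 0 ⇒ p_{Streamly} = 16.125 + 0.375p_{Vidio}.
At p_{Vidio} = 20: p_{Streamly} = 16.125 + 0.375·20 = 23.625.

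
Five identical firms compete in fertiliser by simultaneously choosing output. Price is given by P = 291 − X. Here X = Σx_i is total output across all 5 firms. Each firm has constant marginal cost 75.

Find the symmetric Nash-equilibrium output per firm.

36

A representative firm's profit is π_i = x_i(291 − X) − 75x_i, with X = x_i + Σ_{j≠i} x_j.
First-order condition: 216 − 2x_i − Σ_{j≠i} x_j = 0.
In a symmetric equilibrium every firm chooses the same x, so Σ_{j≠i} x_j = 4x. The condition becomes 216 − 6x = 0, giving x = 216/6 = 36.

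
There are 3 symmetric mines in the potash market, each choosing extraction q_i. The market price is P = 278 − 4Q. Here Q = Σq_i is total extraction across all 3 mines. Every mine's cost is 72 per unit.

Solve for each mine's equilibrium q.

A representative mine's profit is π_i = q_i(278 − 4Q) − 72q_i, with Q = q_i + Σ_{j≠i} q_j.
First-order condition: 206 − 8q_i − 4Σ_{j≠i} q_j = 0.
In a symmetric equilibrium every mine chooses the same q, so Σ_{j≠i} q_j = 2q. The condition becomes 206 − 16q = 0, giving q = 206/16 = 12.875.

12.875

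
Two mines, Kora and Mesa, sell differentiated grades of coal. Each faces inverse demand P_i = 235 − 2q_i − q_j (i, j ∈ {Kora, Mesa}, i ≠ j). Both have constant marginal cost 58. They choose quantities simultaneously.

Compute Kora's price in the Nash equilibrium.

128.8

Mine Kora's profit: π = q_{Kora}(235 − 2q_{Kora} − q_{Mesa}) − 58q_{Kora}.
∂π/∂q_{Kora} = 177 − 4q_{Kora} − q_{Mesa} = 0 ⇒ q_{Kora} = 44.25 − 0.25q_{Mesa}.
The game is symmetric, so in equilibrium q_{Mesa} = q_{Kora}: the reaction function gives 1.25q_{Kora} = 44.25, hence q_{Kora} = 35.4.
P_{Kora} = 235 − 2·35.4 − 35.4 = 128.8.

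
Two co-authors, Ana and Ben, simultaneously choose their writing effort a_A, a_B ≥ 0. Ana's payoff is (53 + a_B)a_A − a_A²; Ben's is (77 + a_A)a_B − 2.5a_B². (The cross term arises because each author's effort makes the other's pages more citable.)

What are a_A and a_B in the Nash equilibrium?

38, 23

Expanding Ana's payoff: 53a_A + a_Ba_A − a_A².
∂π/∂a_A = 53 + a_B − 2a_A = 0, so a_A = 26.5 + 0.5a_B.
Likewise for Ben: a_B = 15.4 + 0.2a_A.
Substituting the second reaction function into the first: a_A = 26.5 + 0.5(15.4 + 0.2a_A), which gives 0.9a_A = 34.2 ⇒ a_A = 38.
Then a_B = 15.4 + 0.2·38 = 23.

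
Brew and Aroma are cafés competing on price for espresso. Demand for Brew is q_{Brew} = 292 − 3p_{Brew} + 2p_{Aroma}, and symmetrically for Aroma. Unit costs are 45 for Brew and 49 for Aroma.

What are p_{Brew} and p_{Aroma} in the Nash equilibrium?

107.5, 109

Brew's profit: π = (p_{Brew} − 45)(292 − 3p_{Brew} + 2p_{Aroma}).
∂π/∂p_{Brew} = 427 − 6p_{Brew} + 2p_{Aroma} = 0 ⇒ p_{Brew} = 427/6 + (1/3)p_{Aroma}.
Similarly p_{Aroma} = 439/6 + (1/3)p_{Brew}.
Substituting the second reaction function into the first: p_{Brew} = 427/6 + (1/3)(439/6 + (1/3)p_{Brew}), which gives (8/9)p_{Brew} = 860/9 ⇒ p_{Brew} = 107.5.
Then p_{Aroma} = 439/6 + (1/3)·107.5 = 109.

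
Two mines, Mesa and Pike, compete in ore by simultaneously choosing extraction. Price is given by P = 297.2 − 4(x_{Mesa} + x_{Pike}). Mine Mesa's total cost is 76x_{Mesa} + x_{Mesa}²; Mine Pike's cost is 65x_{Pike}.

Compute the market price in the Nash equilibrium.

154.825

Mine Mesa's profit: π = x_{Mesa}(297.2 − 4(x_{Mesa} + x_{Pike})) − 76x_{Mesa} − x_{Mesa}².
∂π/∂x_{Mesa} = 221.2 − 10x_{Mesa} − 4x_{Pike} = 0, so x_{Mesa} = 22.12 − 0.4x_{Pike}.
For Pike: ∂π/∂x_{Pike} = 232.2 − 8x_{Pike} − 4x_{Mesa} = 0 ⇒ x_{Pike} = 29.025 − 0.5x_{Mesa}.
Solving the two reaction functions simultaneously: (1 − (−0.4)(−0.5))x_{Mesa} = 22.12 − 0.4·29.025, so 0.8x_{Mesa} = 10.51 and x_{Mesa} = 13.1375.
Then x_{Pike} = 29.025 − 0.5·13.1375 = 3593/160.
Equilibrium price: P = 297.2 − 4·(1139/32) = 154.825.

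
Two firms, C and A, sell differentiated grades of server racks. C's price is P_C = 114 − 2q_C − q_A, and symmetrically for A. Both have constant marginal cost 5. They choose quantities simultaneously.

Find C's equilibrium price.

Firm C's profit: π = q_C(114 − 2q_C − q_A) − 5q_C.
∂π/∂q_C = 109 − 4q_C − q_A = 0 ⇒ q_C = 27.25 − 0.25q_A.
The game is symmetric, so in equilibrium q_A = q_C: the reaction function gives 1.25q_C = 27.25, hence q_C = 21.8.
P_C = 114 − 2·21.8 − 21.8 = 48.6.

48.6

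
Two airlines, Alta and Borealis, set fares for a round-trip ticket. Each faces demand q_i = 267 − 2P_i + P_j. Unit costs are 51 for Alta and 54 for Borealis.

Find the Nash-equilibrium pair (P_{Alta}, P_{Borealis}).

123.4, 124.6

Alta's profit: π = (P_{Alta} − 51)(267 − 2P_{Alta} + P_{Borealis}).
∂π/∂P_{Alta} = 369 − 4P_{Alta} + P_{Borealis} = 0 ⇒ P_{Alta} = 92.25 + 0.25P_{Borealis}.
Similarly P_{Borealis} = 93.75 + 0.25P_{Alta}.
Substituting the second reaction function into the first: P_{Alta} = 92.25 + 0.25(93.75 + 0.25P_{Alta}), which gives 0.9375P_{Alta} = 115.6875 ⇒ P_{Alta} = 123.4.
Then P_{Borealis} = 93.75 + 0.25·123.4 = 124.6.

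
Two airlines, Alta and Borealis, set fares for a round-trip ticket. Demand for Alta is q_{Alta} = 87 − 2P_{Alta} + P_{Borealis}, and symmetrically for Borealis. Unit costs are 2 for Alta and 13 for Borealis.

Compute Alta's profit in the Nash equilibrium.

1776.08

Alta's profit: π = (P_{Alta} − 2)(87 − 2P_{Alta} + P_{Borealis}).
∂π/∂P_{Alta} = 91 − 4P_{Alta} + P_{Borealis} = 0 ⇒ P_{Alta} = 22.75 + 0.25P_{Borealis}.
Similarly P_{Borealis} = 28.25 + 0.25P_{Alta}.
Plugging P_{Borealis} into Alta's best response: P_{Alta} = 22.75 + 0.25(28.25 + 0.25P_{Alta}) ⇒ 0.9375P_{Alta} = 29.8125, so P_{Alta} = 31.8.
Then P_{Borealis} = 28.25 + 0.25·31.8 = 36.2.
q_{Alta} = 87 − 2·31.8 + 36.2 = 59.6.
Profit = (31.8 − 2)·59.6 = 1776.08.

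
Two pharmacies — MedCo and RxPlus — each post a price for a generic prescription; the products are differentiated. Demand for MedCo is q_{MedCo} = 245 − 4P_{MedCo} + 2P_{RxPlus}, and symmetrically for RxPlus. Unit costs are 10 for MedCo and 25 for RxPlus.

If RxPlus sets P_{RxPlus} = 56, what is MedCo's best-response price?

49.625

MedCo's profit: π = (P_{MedCo} − 10)(245 − 4P_{MedCo} + 2P_{RxPlus}).
∂π/∂P_{MedCo} = 285 − 8P_{MedCo} + 2P_{RxPlus} = 0 ⇒ P_{MedCo} = 35.625 + 0.25P_{RxPlus}.
At P_{RxPlus} = 56: P_{MedCo} = 35.625 + 0.25·56 = 49.625.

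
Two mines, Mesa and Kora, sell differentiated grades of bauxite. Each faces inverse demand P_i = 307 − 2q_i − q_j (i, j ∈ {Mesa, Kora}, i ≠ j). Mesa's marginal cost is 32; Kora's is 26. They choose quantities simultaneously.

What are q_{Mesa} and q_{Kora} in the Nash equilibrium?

Mine Mesa's profit: π = q_{Mesa}(307 − 2q_{Mesa} − q_{Kora}) − 32q_{Mesa}.
∂π/∂q_{Mesa} = 275 − 4q_{Mesa} − q_{Kora} = 0 ⇒ q_{Mesa} = 68.75 − 0.25q_{Kora}.
Similarly q_{Kora} = 70.25 − 0.25q_{Mesa}.
Substituting the second reaction function into the first: q_{Mesa} = 68.75 − 0.25(70.25 − 0.25q_{Mesa}), which gives 0.9375q_{Mesa} = 51.1875 ⇒ q_{Mesa} = 54.6.
Then q_{Kora} = 70.25 − 0.25·54.6 = 56.6.

54.6, 56.6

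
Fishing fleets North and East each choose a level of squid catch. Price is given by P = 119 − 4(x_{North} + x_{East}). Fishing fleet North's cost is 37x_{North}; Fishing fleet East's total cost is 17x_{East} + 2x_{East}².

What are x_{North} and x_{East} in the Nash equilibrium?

Fishing fleet North's profit: π = x_{North}(119 − 4(x_{North} + x_{East})) − 37x_{North}.
∂π/∂x_{North} = 82 − 8x_{North} − 4x_{East} = 0, so x_{North} = 10.25 − 0.5x_{East}.
For East: ∂π/∂x_{East} = 102 − 12x_{East} − 4x_{North} = 0 ⇒ x_{East} = 8.5 − (1/3)x_{North}.
Substituting the second reaction function into the first: x_{North} = 10.25 − 0.5(8.5 − (1/3)x_{North}), which gives (5/6)x_{North} = 6 ⇒ x_{North} = 7.2.
Then x_{East} = 8.5 − (1/3)·7.2 = 6.1.

7.2, 6.1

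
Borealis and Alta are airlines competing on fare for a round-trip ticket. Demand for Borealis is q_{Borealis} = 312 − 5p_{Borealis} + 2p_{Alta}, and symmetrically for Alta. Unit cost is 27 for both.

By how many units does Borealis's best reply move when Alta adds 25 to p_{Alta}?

Borealis's profit: π = (p_{Borealis} − 27)(312 − 5p_{Borealis} + 2p_{Alta}).
∂π/∂p_{Borealis} = 447 − 10p_{Borealis} + 2p_{Alta} = 0 ⇒ p_{Borealis} = 44.7 + 0.2p_{Alta}.
The reaction-function slope is 0.2, so a 25-unit rise in p_{Alta} moves p_{Borealis} by 0.2 × 25 = 5. Borealis's best response rises — the actions are strategic complements.

5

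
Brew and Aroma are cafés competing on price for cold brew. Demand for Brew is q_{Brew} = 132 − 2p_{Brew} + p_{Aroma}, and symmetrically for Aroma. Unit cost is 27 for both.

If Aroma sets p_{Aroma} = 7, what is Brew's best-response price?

48.25

Brew's profit: π = (p_{Brew} − 27)(132 − 2p_{Brew} + p_{Aroma}).
∂π/∂p_{Brew} = 186 − 4p_{Brew} + p_{Aroma} = 0 ⇒ p_{Brew} = 46.5 + 0.25p_{Aroma}.
At p_{Aroma} = 7: p_{Brew} = 46.5 + 0.25·7 = 48.25.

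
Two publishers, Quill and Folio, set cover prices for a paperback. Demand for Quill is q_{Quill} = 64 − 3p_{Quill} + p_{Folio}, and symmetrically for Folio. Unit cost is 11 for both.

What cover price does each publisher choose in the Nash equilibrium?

19.4

Quill's profit: π = (p_{Quill} − 11)(64 − 3p_{Quill} + p_{Folio}).
∂π/∂p_{Quill} = 97 − 6p_{Quill} + p_{Folio} = 0 ⇒ p_{Quill} = 97/6 + (1/6)p_{Folio}.
By symmetry p_{Folio} = p_{Quill}; substituting into the reaction function, (5/6)p_{Quill} = 97/6 and p_{Quill} = 19.4.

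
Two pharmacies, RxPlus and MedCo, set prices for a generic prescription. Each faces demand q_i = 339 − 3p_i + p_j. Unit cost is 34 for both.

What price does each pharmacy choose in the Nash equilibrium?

RxPlus's profit: π = (p_{RxPlus} − 34)(339 − 3p_{RxPlus} + p_{MedCo}).
∂π/∂p_{RxPlus} = 441 − 6p_{RxPlus} + p_{MedCo} = 0 ⇒ p_{RxPlus} = 73.5 + (1/6)p_{MedCo}.
Setting p_{RxPlus} = p_{MedCo} in the reaction function: p_{RxPlus} = 73.5 + (1/6)p_{RxPlus}, so p_{RxPlus} = 73.5 / (5/6) = 88.2.

88.2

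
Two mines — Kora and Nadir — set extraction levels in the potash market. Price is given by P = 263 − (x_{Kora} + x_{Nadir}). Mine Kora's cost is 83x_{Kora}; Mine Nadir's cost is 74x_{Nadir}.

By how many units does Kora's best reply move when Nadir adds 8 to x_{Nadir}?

-4

Mine Kora's profit: π = x_{Kora}(263 − (x_{Kora} + x_{Nadir})) − 83x_{Kora}.
∂π/∂x_{Kora} = 180 − 2x_{Kora} − x_{Nadir} = 0, so x_{Kora} = 90 − 0.5x_{Nadir}.
The reaction-function slope is −0.5, so an 8-unit rise in x_{Nadir} moves x_{Kora} by −0.5 × 8 = −4. Kora's best response falls — the actions are strategic substitutes.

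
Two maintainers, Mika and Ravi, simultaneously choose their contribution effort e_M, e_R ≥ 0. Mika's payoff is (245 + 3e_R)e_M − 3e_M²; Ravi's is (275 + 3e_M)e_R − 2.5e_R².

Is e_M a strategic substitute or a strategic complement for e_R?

Expanding Mika's payoff: 245e_M + 3e_Re_M − 3e_M².
∂π/∂e_M = 245 + 3e_R − 6e_M = 0, so e_M = 245/6 + 0.5e_R.
The best-response slope de_M/de_R = 0.5 > 0: the reaction function is upward-sloping, so the choices are strategic complements.

strategic complements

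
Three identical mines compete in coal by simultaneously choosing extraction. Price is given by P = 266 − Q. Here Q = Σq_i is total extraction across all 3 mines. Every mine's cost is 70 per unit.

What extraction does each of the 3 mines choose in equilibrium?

49

A representative mine's profit is π_i = q_i(266 − Q) − 70q_i, with Q = q_i + Σ_{j≠i} q_j.
First-order condition: 196 − 2q_i − Σ_{j≠i} q_j = 0.
Imposing symmetry (q_j = q for all j) turns Σ_{j≠i} q_j into 2q, so 196 = 4q and q = 49.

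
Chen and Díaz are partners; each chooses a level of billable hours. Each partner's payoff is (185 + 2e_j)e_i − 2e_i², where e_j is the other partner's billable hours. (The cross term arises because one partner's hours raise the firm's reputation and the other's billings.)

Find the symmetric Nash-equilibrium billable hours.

Chen's payoff is (185 + 2e_D)e_C − 2e_C².
∂π/∂e_C = 185 + 2e_D − 4e_C = 0, so e_C = 46.25 + 0.5e_D.
Setting e_C = e_D in the reaction function: e_C = 46.25 + 0.5e_C, so e_C = 46.25 / 0.5 = 92.5.

92.5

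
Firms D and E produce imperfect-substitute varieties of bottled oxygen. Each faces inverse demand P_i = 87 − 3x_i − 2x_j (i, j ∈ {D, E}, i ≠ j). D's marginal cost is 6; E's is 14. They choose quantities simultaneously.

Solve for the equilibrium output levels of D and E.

10.625, 8.625

Firm D's profit: π = x_D(87 − 3x_D − 2x_E) − 6x_D.
∂π/∂x_D = 81 − 6x_D − 2x_E = 0 ⇒ x_D = 13.5 − (1/3)x_E.
Similarly x_E = 73/6 − (1/3)x_D.
Solving the two reaction functions simultaneously: (1 − (−1/3)(−1/3))x_D = 13.5 − (1/3)·(73/6), so (8/9)x_D = 85/9 and x_D = 10.625.
Then x_E = 73/6 − (1/3)·10.625 = 8.625.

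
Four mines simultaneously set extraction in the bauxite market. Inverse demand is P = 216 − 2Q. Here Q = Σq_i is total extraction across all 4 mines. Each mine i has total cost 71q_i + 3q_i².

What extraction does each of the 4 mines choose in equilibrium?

A representative mine's profit is π_i = q_i(216 − 2Q) − 71q_i − 3q_i², with Q = q_i + Σ_{j≠i} q_j.
First-order condition: 145 − 10q_i − 2Σ_{j≠i} q_j = 0.
Imposing symmetry (q_j = q for all j) turns Σ_{j≠i} q_j into 3q, so 145 = 16q and q = 9.0625.

9.0625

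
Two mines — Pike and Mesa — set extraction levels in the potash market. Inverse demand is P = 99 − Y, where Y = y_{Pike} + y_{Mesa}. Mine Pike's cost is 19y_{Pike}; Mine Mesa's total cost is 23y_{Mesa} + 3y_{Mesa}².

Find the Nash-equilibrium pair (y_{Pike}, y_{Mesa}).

Mine Pike's profit: π = y_{Pike}(99 − (y_{Pike} + y_{Mesa})) − 19y_{Pike}.
∂π/∂y_{Pike} = 80 − 2y_{Pike} − y_{Mesa} = 0, so y_{Pike} = 40 − 0.5y_{Mesa}.
For Mesa: ∂π/∂y_{Mesa} = 76 − 8y_{Mesa} − y_{Pike} = 0 ⇒ y_{Mesa} = 9.5 − 0.125y_{Pike}.
Substituting the second reaction function into the first: y_{Pike} = 40 − 0.5(9.5 − 0.125y_{Pike}), which gives 0.9375y_{Pike} = 35.25 ⇒ y_{Pike} = 37.6.
Then y_{Mesa} = 9.5 − 0.125·37.6 = 4.8.

37.6, 4.8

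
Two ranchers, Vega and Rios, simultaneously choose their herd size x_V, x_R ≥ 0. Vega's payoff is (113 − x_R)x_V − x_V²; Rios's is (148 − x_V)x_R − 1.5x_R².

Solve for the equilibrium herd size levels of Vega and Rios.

Expanding Vega's payoff: 113x_V − x_Rx_V − x_V².
∂π/∂x_V = 113 − x_R − 2x_V = 0, so x_V = 56.5 − 0.5x_R.
Likewise for Rios: x_R = 148/3 − (1/3)x_V.
Plugging x_R into Vega's best response: x_V = 56.5 − 0.5(148/3 − (1/3)x_V) ⇒ (5/6)x_V = 191/6, so x_V = 38.2.
Then x_R = 148/3 − (1/3)·38.2 = 36.6.

38.2, 36.6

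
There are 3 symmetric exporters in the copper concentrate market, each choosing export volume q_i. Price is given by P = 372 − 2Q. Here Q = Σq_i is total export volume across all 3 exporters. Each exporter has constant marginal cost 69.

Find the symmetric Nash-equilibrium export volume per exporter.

A representative exporter's profit is π_i = q_i(372 − 2Q) − 69q_i, with Q = q_i + Σ_{j≠i} q_j.
First-order condition: 303 − 4q_i − 2Σ_{j≠i} q_j = 0.
With identical exporters, set every q_j = q: then 303 − 4q − 4q = 0, i.e. q = 303/8 = 37.875.

37.875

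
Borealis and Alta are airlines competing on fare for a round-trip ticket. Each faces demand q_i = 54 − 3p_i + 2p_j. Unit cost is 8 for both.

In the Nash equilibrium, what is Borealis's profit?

396.75

Borealis's profit: π = (p_{Borealis} − 8)(54 − 3p_{Borealis} + 2p_{Alta}).
∂π/∂p_{Borealis} = 78 − 6p_{Borealis} + 2p_{Alta} = 0 ⇒ p_{Borealis} = 13 + (1/3)p_{Alta}.
Setting p_{Borealis} = p_{Alta} in the reaction function: p_{Borealis} = 13 + (1/3)p_{Borealis}, so p_{Borealis} = 13 / (2/3) = 19.5.
q_{Borealis} = 54 − 3·19.5 + 2·19.5 = 34.5.
Profit = (19.5 − 8)·34.5 = 396.75.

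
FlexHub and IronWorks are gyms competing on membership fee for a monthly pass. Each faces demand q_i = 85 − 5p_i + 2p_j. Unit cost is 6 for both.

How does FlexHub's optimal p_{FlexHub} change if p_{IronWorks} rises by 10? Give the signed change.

2

FlexHub's profit: π = (p_{FlexHub} − 6)(85 − 5p_{FlexHub} + 2p_{IronWorks}).
∂π/∂p_{FlexHub} = 115 − 10p_{FlexHub} + 2p_{IronWorks} = 0 ⇒ p_{FlexHub} = 11.5 + 0.2p_{IronWorks}.
The reaction-function slope is 0.2, so a 10-unit rise in p_{IronWorks} moves p_{FlexHub} by 0.2 × 10 = 2. FlexHub's best response rises — the actions are strategic complements.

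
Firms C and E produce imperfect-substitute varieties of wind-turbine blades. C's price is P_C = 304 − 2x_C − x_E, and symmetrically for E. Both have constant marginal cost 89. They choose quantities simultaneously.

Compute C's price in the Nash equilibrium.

175

Firm C's profit: π = x_C(304 − 2x_C − x_E) − 89x_C.
∂π/∂x_C = 215 − 4x_C − x_E = 0 ⇒ x_C = 53.75 − 0.25x_E.
Setting x_C = x_E in the reaction function: x_C = 53.75 − 0.25x_C, so x_C = 53.75 / 1.25 = 43.
P_C = 304 − 2·43 − 43 = 175.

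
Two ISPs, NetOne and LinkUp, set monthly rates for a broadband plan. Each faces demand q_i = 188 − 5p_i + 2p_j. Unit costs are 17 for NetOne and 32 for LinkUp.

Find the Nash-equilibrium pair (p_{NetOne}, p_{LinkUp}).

NetOne's profit: π = (p_{NetOne} − 17)(188 − 5p_{NetOne} + 2p_{LinkUp}).
∂π/∂p_{NetOne} = 273 − 10p_{NetOne} + 2p_{LinkUp} = 0 ⇒ p_{NetOne} = 27.3 + 0.2p_{LinkUp}.
Similarly p_{LinkUp} = 34.8 + 0.2p_{NetOne}.
Plugging p_{LinkUp} into NetOne's best response: p_{NetOne} = 27.3 + 0.2(34.8 + 0.2p_{NetOne}) ⇒ 0.96p_{NetOne} = 34.26, so p_{NetOne} = 35.6875.
Then p_{LinkUp} = 34.8 + 0.2·35.6875 = 41.9375.

35.6875, 41.9375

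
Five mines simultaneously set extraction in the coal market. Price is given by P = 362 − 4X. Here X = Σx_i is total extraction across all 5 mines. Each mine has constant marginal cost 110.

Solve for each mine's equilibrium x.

A representative mine's profit is π_i = x_i(362 − 4X) − 110x_i, with X = x_i + Σ_{j≠i} x_j.
First-order condition: 252 − 8x_i − 4Σ_{j≠i} x_j = 0.
With identical mines, set every x_j = x: then 252 − 8x − 16x = 0, i.e. x = 252/24 = 10.5.

10.5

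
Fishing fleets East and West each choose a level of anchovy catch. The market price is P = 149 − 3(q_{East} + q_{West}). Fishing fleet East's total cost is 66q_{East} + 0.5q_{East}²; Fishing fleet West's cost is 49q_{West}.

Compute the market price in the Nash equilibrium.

90

Fishing fleet East's profit: π = q_{East}(149 − 3(q_{East} + q_{West})) − 66q_{East} − 0.5q_{East}².
∂π/∂q_{East} = 83 − 7q_{East} − 3q_{West} = 0, so q_{East} = 83/7 − (3/7)q_{West}.
For West: ∂π/∂q_{West} = 100 − 6q_{West} − 3q_{East} = 0 ⇒ q_{West} = 50/3 − 0.5q_{East}.
Substituting the second reaction function into the first: q_{East} = 83/7 − (3/7)(50/3 − 0.5q_{East}), which gives (11/14)q_{East} = 33/7 ⇒ q_{East} = 6.
Then q_{West} = 50/3 − 0.5·6 = 41/3.
Equilibrium price: P = 149 − 3·(59/3) = 90.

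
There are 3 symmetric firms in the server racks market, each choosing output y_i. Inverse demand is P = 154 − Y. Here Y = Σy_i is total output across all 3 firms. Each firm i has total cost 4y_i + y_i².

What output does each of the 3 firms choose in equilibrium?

25

A representative firm's profit is π_i = y_i(154 − Y) − 4y_i − y_i², with Y = y_i + Σ_{j≠i} y_j.
First-order condition: 150 − 4y_i − Σ_{j≠i} y_j = 0.
Imposing symmetry (y_j = y for all j) turns Σ_{j≠i} y_j into 2y, so 150 = 6y and y = 25.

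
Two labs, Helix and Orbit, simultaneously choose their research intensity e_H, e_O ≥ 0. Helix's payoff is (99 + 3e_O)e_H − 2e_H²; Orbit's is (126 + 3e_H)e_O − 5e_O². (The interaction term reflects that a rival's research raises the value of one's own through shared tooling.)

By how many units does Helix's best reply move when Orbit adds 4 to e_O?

3

Expanding Helix's payoff: 99e_H + 3e_Oe_H − 2e_H².
∂π/∂e_H = 99 + 3e_O − 4e_H = 0, so e_H = 24.75 + 0.75e_O.
The reaction-function slope is 0.75, so a 4-unit rise in e_O moves e_H by 0.75 × 4 = 3. Helix's best response rises — the actions are strategic complements.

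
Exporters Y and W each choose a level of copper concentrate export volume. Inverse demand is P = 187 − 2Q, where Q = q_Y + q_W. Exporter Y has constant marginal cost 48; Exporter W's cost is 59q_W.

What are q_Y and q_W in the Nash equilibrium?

Exporter Y's profit: π = q_Y(187 − 2(q_Y + q_W)) − 48q_Y.
∂π/∂q_Y = 139 − 4q_Y − 2q_W = 0, so q_Y = 34.75 − 0.5q_W.
By the same steps for W: q_W = 32 − 0.5q_Y.
Substituting the second reaction function into the first: q_Y = 34.75 − 0.5(32 − 0.5q_Y), which gives 0.75q_Y = 18.75 ⇒ q_Y = 25.
Then q_W = 32 − 0.5·25 = 19.5.

25, 19.5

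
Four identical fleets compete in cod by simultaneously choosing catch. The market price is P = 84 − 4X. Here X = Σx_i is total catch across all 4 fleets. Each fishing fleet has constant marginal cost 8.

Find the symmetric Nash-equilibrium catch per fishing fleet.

3.8

A representative fishing fleet's profit is π_i = x_i(84 − 4X) − 8x_i, with X = x_i + Σ_{j≠i} x_j.
First-order condition: 76 − 8x_i − 4Σ_{j≠i} x_j = 0.
With identical fishing fleets, set every x_j = x: then 76 − 8x − 12x = 0, i.e. x = 76/20 = 3.8.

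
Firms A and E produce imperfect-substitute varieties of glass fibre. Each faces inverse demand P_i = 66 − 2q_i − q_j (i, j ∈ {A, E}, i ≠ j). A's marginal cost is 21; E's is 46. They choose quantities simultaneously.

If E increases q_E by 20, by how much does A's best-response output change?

Firm A's profit: π = q_A(66 − 2q_A − q_E) − 21q_A.
∂π/∂q_A = 45 − 4q_A − q_E = 0 ⇒ q_A = 11.25 − 0.25q_E.
The reaction-function slope is −0.25, so a 20-unit rise in q_E moves q_A by −0.25 × 20 = −5. A's best response falls — the actions are strategic substitutes.

-5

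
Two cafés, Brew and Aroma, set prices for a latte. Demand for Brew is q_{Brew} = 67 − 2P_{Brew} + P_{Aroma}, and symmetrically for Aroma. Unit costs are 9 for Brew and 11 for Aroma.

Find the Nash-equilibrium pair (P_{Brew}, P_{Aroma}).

28.6, 29.4

Brew's profit: π = (P_{Brew} − 9)(67 − 2P_{Brew} + P_{Aroma}).
∂π/∂P_{Brew} = 85 − 4P_{Brew} + P_{Aroma} = 0 ⇒ P_{Brew} = 21.25 + 0.25P_{Aroma}.
Similarly P_{Aroma} = 22.25 + 0.25P_{Brew}.
Plugging P_{Aroma} into Brew's best response: P_{Brew} = 21.25 + 0.25(22.25 + 0.25P_{Brew}) ⇒ 0.9375P_{Brew} = 26.8125, so P_{Brew} = 28.6.
Then P_{Aroma} = 22.25 + 0.25·28.6 = 29.4.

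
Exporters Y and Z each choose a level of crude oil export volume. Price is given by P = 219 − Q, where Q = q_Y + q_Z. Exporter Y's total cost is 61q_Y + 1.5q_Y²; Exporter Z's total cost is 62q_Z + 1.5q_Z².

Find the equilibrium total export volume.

Exporter Y's profit: π = q_Y(219 − (q_Y + q_Z)) − 61q_Y − 1.5q_Y².
∂π/∂q_Y = 158 − 5q_Y − q_Z = 0, so q_Y = 31.6 − 0.2q_Z.
By the same steps for Z: q_Z = 31.4 − 0.2q_Y.
Substituting the second reaction function into the first: q_Y = 31.6 − 0.2(31.4 − 0.2q_Y), which gives 0.96q_Y = 25.32 ⇒ q_Y = 26.375.
Then q_Z = 31.4 − 0.2·26.375 = 26.125.
Total export volume: 26.375 + 26.125 = 52.5.

52.5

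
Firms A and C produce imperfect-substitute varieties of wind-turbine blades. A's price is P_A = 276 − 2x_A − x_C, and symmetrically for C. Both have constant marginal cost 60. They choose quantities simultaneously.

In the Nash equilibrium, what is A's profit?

3732.48

Firm A's profit: π = x_A(276 − 2x_A − x_C) − 60x_A.
∂π/∂x_A = 216 − 4x_A − x_C = 0 ⇒ x_A = 54 − 0.25x_C.
By symmetry x_C = x_A; substituting into the reaction function, 1.25x_A = 54 and x_A = 43.2.
P_A = 276 − 2·43.2 − 43.2 = 146.4.
Profit = (146.4 − 60)·43.2 = 3732.48.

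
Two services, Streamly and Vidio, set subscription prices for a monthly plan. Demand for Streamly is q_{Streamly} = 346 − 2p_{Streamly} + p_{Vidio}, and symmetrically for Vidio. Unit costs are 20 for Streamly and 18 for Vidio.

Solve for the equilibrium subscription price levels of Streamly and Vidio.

Streamly's profit: π = (p_{Streamly} − 20)(346 − 2p_{Streamly} + p_{Vidio}).
∂π/∂p_{Streamly} = 386 − 4p_{Streamly} + p_{Vidio} = 0 ⇒ p_{Streamly} = 96.5 + 0.25p_{Vidio}.
Similarly p_{Vidio} = 95.5 + 0.25p_{Streamly}.
Substituting the second reaction function into the first: p_{Streamly} = 96.5 + 0.25(95.5 + 0.25p_{Streamly}), which gives 0.9375p_{Streamly} = 120.375 ⇒ p_{Streamly} = 128.4.
Then p_{Vidio} = 95.5 + 0.25·128.4 = 127.6.

128.4, 127.6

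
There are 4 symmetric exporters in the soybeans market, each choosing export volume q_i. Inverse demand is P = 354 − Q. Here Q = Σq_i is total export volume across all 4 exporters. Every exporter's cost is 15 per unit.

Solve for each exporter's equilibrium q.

A representative exporter's profit is π_i = q_i(354 − Q) − 15q_i, with Q = q_i + Σ_{j≠i} q_j.
First-order condition: 339 − 2q_i − Σ_{j≠i} q_j = 0.
Imposing symmetry (q_j = q for all j) turns Σ_{j≠i} q_j into 3q, so 339 = 5q and q = 67.8.

67.8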